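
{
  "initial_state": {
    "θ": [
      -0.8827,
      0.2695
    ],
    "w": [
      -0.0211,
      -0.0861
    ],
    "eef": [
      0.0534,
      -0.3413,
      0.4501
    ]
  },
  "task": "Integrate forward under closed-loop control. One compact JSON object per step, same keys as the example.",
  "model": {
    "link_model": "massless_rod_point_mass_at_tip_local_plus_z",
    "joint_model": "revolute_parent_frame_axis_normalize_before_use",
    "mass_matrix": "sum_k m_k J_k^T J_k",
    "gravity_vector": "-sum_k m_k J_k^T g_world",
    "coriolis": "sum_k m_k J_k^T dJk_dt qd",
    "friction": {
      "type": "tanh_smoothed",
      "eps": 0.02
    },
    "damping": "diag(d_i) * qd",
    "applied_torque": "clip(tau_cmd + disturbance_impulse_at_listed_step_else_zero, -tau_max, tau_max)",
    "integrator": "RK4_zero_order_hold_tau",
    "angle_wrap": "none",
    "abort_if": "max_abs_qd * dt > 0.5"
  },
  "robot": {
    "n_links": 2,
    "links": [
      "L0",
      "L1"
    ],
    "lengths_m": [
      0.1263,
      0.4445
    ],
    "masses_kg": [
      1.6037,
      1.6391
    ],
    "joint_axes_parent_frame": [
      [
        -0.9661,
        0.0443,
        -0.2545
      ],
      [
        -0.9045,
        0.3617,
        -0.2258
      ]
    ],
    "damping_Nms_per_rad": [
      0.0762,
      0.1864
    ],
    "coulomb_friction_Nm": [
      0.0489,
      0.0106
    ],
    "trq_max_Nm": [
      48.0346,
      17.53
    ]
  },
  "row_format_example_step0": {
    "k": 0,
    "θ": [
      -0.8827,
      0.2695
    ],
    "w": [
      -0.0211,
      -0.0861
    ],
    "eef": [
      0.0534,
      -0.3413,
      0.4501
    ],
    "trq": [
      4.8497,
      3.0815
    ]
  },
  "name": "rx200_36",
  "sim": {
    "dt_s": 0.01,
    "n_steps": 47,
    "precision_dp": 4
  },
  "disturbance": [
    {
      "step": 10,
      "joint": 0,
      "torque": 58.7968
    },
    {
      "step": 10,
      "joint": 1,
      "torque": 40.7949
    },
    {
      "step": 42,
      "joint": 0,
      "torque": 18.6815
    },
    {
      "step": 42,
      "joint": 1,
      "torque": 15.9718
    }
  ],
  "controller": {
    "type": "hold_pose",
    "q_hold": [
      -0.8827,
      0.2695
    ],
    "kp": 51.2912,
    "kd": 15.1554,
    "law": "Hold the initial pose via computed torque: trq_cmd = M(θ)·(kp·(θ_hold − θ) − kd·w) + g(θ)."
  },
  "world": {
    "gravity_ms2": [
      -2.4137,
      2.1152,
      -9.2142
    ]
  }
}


{"k":1,"\u03b8":[-0.8829,0.2687],"w":[-0.0168,-0.0736],"eef":[0.0533,-0.3417,0.4499],"trq":[4.7748,3.0219]}
{"k":2,"\u03b8":[-0.883,0.268],"w":[-0.0134,-0.0623],"eef":[0.0533,-0.342,0.4497],"trq":[4.7087,2.969]}
{"k":3,"\u03b8":[-0.8832,0.2675],"w":[-0.0108,-0.0519],"eef":[0.0532,-0.3422,0.4495],"trq":[4.6505,2.9221]}
{"k":4,"\u03b8":[-0.8833,0.267],"w":[-0.0088,-0.0426],"eef":[0.0532,-0.3424,0.4494],"trq":[4.5992,2.8804]}
{"k":5,"\u03b8":[-0.8833,0.2666],"w":[-0.0073,-0.0342],"eef":[0.0531,-0.3426,0.4493],"trq":[4.5539,2.8434]}
{"k":6,"\u03b8":[-0.8834,0.2663],"w":[-0.006,-0.0269],"eef":[0.0531,-0.3428,0.4492],"trq":[4.5141,2.8106]}
{"k":7,"\u03b8":[-0.8835,0.2661],"w":[-0.005,-0.0205],"eef":[0.0531,-0.3429,0.4491],"trq":[4.4789,2.7817]}
{"k":8,"\u03b8":[-0.8835,0.2659],"w":[-0.004,-0.0151],"eef":[0.0531,-0.3429,0.449],"trq":[4.4479,2.7562]}
{"k":9,"\u03b8":[-0.8835,0.2657],"w":[-0.0031,-0.0106],"eef":[0.0531,-0.343,0.449],"trq":[4.4206,2.7338]}
{"k":10,"\u03b8":[-0.8836,0.2657],"w":[-0.0022,-0.0068],"eef":[0.0531,-0.343,0.449],"trq":[48.0346,17.53]}
{"k":11,"\u03b8":[-0.8668,0.2484],"w":[3.3232,-3.4121],"eef":[0.0504,-0.3421,0.4505],"trq":[-2.3666,0.3817]}
{"k":12,"\u03b8":[-0.8368,0.2177],"w":[2.6934,-2.7426],"eef":[0.0457,-0.3403,0.4532],"trq":[-1.6167,0.5923]}
{"k":13,"\u03b8":[-0.8125,0.1931],"w":[2.1661,-2.1825],"eef":[0.0418,-0.3386,0.4554],"trq":[-0.9551,0.7878]}
{"k":14,"\u03b8":[-0.7931,0.1736],"w":[1.7247,-1.7153],"eef":[0.0388,-0.3371,0.4572],"trq":[-0.3696,0.9702]}
{"k":15,"\u03b8":[-0.7777,0.1585],"w":[1.3553,-1.3268],"eef":[0.0364,-0.3358,0.4587],"trq":[0.1497,1.1404]}
{"k":16,"\u03b8":[-0.7657,0.1468],"w":[1.0465,-1.0048],"eef":[0.0345,-0.3347,0.4598],"trq":[0.6108,1.299]}
{"k":17,"\u03b8":[-0.7566,0.1381],"w":[0.7888,-0.7387],"eef":[0.0331,-0.3338,0.4607],"trq":[1.0208,1.4463]}
{"k":18,"\u03b8":[-0.7498,0.1318],"w":[0.5739,-0.5194],"eef":[0.0321,-0.3331,0.4614],"trq":[1.3854,1.5825]}
{"k":19,"\u03b8":[-0.7449,0.1275],"w":[0.3952,-0.3394],"eef":[0.0314,-0.3324,0.462],"trq":[1.7099,1.708]}
{"k":20,"\u03b8":[-0.7417,0.1249],"w":[0.2469,-0.1922],"eef":[0.0309,-0.332,0.4624],"trq":[1.9987,1.8231]}
{"k":21,"\u03b8":[-0.7399,0.1236],"w":[0.1242,-0.0723],"eef":[0.0307,-0.3316,0.4627],"trq":[2.2558,1.9283]}
{"k":22,"\u03b8":[-0.7391,0.1233],"w":[0.0239,0.0236],"eef":[0.0306,-0.3314,0.4629],"trq":[2.4844,2.0247]}
{"k":23,"\u03b8":[-0.7393,0.1239],"w":[-0.0475,0.0874],"eef":[0.0307,-0.3312,0.463],"trq":[2.6774,2.1145]}
{"k":24,"\u03b8":[-0.74,0.125],"w":[-0.1023,0.1341],"eef":[0.0308,-0.3312,0.463],"trq":[2.8447,2.1953]}
{"k":25,"\u03b8":[-0.7413,0.1265],"w":[-0.1469,0.1709],"eef":[0.031,-0.3312,0.4629],"trq":[2.9936,2.2678]}
{"k":26,"\u03b8":[-0.7429,0.1284],"w":[-0.1828,0.1998],"eef":[0.0313,-0.3313,0.4628],"trq":[3.126,2.3326]}
{"k":27,"\u03b8":[-0.7449,0.1305],"w":[-0.2114,0.2219],"eef":[0.0316,-0.3314,0.4627],"trq":[3.2437,2.3904]}
{"k":28,"\u03b8":[-0.7471,0.1328],"w":[-0.234,0.2386],"eef":[0.032,-0.3315,0.4625],"trq":[3.3484,2.4417]}
{"k":29,"\u03b8":[-0.7495,0.1353],"w":[-0.2514,0.2509],"eef":[0.0324,-0.3317,0.4623],"trq":[3.4414,2.4872]}
{"k":30,"\u03b8":[-0.7521,0.1378],"w":[-0.2645,0.2594],"eef":[0.0328,-0.332,0.4621],"trq":[3.524,2.5274]}
{"k":31,"\u03b8":[-0.7548,0.1404],"w":[-0.274,0.2649],"eef":[0.0332,-0.3322,0.4618],"trq":[3.5973,2.5627]}
{"k":32,"\u03b8":[-0.7576,0.1431],"w":[-0.2805,0.268],"eef":[0.0336,-0.3325,0.4616],"trq":[3.6625,2.5937]}
{"k":33,"\u03b8":[-0.7604,0.1458],"w":[-0.2845,0.2692],"eef":[0.0341,-0.3328,0.4613],"trq":[3.7203,2.6207]}
{"k":34,"\u03b8":[-0.7632,0.1485],"w":[-0.2864,0.2687],"eef":[0.0345,-0.3331,0.461],"trq":[3.7715,2.6442]}
{"k":35,"\u03b8":[-0.7661,0.1511],"w":[-0.2866,0.267],"eef":[0.0349,-0.3334,0.4607],"trq":[3.8169,2.6645]}
{"k":36,"\u03b8":[-0.769,0.1538],"w":[-0.2854,0.2642],"eef":[0.0354,-0.3337,0.4604],"trq":[3.8572,2.6819]}
{"k":37,"\u03b8":[-0.7718,0.1564],"w":[-0.2829,0.2607],"eef":[0.0358,-0.334,0.4601],"trq":[3.8928,2.6968]}
{"k":38,"\u03b8":[-0.7746,0.159],"w":[-0.2795,0.2565],"eef":[0.0362,-0.3343,0.4598],"trq":[3.9243,2.7094]}
{"k":39,"\u03b8":[-0.7774,0.1615],"w":[-0.2754,0.2519],"eef":[0.0366,-0.3346,0.4595],"trq":[3.9522,2.72]}
{"k":40,"\u03b8":[-0.7801,0.164],"w":[-0.2706,0.2468],"eef":[0.037,-0.3349,0.4592],"trq":[3.9769,2.7287]}
{"k":41,"\u03b8":[-0.7828,0.1665],"w":[-0.2653,0.2416],"eef":[0.0374,-0.3352,0.4589],"trq":[3.9986,2.7359]}
{"k":42,"\u03b8":[-0.7854,0.1689],"w":[-0.2597,0.2361],"eef":[0.0378,-0.3355,0.4586],"trq":[22.6993,17.53]}
{"k":43,"\u03b8":[-0.7872,0.1727],"w":[-0.1002,0.5292],"eef":[0.0383,-0.3349,0.4589],"trq":[1.1415,0.4573]}
{"k":44,"\u03b8":[-0.7883,0.1777],"w":[-0.1109,0.4684],"eef":[0.0388,-0.3336,0.4597],"trq":[1.4776,0.7172]}
{"k":45,"\u03b8":[-0.7894,0.1821],"w":[-0.1212,0.4165],"eef":[0.0393,-0.3325,0.4603],"trq":[1.7772,0.9474]}
{"k":46,"\u03b8":[-0.7907,0.186],"w":[-0.1307,0.3721],"eef":[0.0398,-0.3317,0.4608],"trq":[2.0442,1.1514]}
{"k":47,"\u03b8":[-0.792,0.1896],"w":[-0.1393,0.334],"eef":[0.0402,-0.331,0.4612]}


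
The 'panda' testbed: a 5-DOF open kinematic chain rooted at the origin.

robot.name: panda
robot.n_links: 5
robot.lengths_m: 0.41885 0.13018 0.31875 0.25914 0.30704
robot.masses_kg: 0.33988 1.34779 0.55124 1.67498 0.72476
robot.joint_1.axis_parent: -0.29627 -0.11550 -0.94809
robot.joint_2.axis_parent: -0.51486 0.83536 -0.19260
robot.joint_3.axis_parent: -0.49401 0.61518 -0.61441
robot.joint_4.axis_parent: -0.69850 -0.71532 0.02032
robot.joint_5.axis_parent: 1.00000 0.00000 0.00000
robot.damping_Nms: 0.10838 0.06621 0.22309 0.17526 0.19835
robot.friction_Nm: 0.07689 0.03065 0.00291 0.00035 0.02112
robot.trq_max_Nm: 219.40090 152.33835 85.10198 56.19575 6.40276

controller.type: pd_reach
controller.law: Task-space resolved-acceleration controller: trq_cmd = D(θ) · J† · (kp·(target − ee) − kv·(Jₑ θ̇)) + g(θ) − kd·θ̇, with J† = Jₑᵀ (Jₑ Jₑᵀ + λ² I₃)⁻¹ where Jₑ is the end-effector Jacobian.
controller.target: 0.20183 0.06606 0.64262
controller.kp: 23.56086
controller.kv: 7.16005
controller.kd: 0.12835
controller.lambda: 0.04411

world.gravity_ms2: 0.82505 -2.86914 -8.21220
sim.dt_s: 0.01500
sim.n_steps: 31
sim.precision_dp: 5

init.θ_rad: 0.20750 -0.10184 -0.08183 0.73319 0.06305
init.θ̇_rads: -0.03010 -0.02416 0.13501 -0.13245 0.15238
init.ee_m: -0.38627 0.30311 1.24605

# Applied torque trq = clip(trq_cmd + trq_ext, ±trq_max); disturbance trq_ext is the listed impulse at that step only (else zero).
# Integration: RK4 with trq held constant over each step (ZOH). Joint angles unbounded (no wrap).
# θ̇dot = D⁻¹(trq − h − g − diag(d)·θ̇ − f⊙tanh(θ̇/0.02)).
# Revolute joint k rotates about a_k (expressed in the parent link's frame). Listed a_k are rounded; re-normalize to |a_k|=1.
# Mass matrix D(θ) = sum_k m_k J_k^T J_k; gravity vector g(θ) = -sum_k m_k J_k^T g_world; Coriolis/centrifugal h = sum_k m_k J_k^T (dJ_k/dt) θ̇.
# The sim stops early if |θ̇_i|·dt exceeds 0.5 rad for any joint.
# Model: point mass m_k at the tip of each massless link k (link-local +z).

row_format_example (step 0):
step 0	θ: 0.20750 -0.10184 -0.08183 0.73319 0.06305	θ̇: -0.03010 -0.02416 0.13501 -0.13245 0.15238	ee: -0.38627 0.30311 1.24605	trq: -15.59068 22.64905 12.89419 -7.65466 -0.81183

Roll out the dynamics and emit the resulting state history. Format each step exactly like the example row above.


step 1	θ: 0.19849 -0.09743 -0.07928 0.74001 0.06234	θ̇: -1.17289 0.60197 0.21685 1.03027 -0.24715	ee: -0.38367 0.30179 1.24589	trq: -13.26684 20.64192 11.93146 -7.29278 -0.65676
step 2	θ: 0.17332 -0.08471 -0.07495 0.76239 0.05572	θ̇: -2.18761 1.08263 0.37809 1.93291 -0.65109	ee: -0.37837 0.29943 1.24292	trq: -10.59379 18.66041 11.01446 -6.79833 -0.52017
step 3	θ: 0.13385 -0.06587 -0.06757 0.79614 0.04278	θ̇: -3.08617 1.41444 0.62933 2.54242 -1.09186	ee: -0.37062 0.29605 1.23753	trq: -7.84368 16.76716 10.15248 -6.27093 -0.38925
step 4	θ: 0.08165 -0.04309 -0.05579 0.83687 0.02295	θ̇: -3.88750 1.61018 0.96344 2.86664 -1.56892	ee: -0.36071 0.29162 1.23002	trq: -5.21882 15.04504 9.37489 -5.78790 -0.25902
step 5	θ: 0.01801 -0.01824 -0.03850 0.88053 -0.00423	θ̇: -4.61384 1.69130 1.36328 2.93512 -2.06973	ee: -0.34898 0.28614 1.22064	trq: -2.83977 13.56630 8.71112 -5.39791 -0.12715
step 6	θ: -0.05610 0.00711 -0.01484 0.92356 -0.03901	θ̇: -5.28730 1.67899 1.81135 2.78426 -2.57947	ee: -0.33580 0.27959 1.20964	trq: -0.75910 12.37982 8.18172 -5.12332 0.00757
step 7	θ: -0.14006 0.03170 0.01581 0.96291 -0.08143	θ̇: -5.92674 1.58934 2.29375 2.44847 -3.08525	ee: -0.32159 0.27198 1.19728	trq: 1.01426 11.50882 7.79572 -4.96755 0.14576
step 8	θ: -0.23345 0.05444 0.05388 0.99605 -0.13135	θ̇: -6.54527 1.43133 2.80109 1.95684 -3.57616	ee: -0.30675 0.26334 1.18382	trq: 2.49274 10.95050 7.54913 -4.92261 0.28736
step 9	θ: -0.33602 0.07433 0.09969 1.02083 -0.18846	θ̇: -7.14750 1.20626 3.32750 1.33415 -4.04092	ee: -0.29167 0.25370 1.16956	trq: 3.69313 10.66937 7.41938 -4.97418 0.43133
step 10	θ: -0.44747 0.09033 0.15351 1.03544 -0.25227	θ̇: -7.72563 0.90855 3.86817 0.60491 -4.46467	ee: -0.27665 0.24313 1.15480	trq: 4.62318 10.57440 7.34881 -5.10284 0.57539
step 11	θ: -0.56729 0.10127 0.21550 1.03852 -0.32202	θ̇: -8.25385 0.52836 4.41440 -0.19953 -4.82625	ee: -0.26192 0.23171 1.13986	trq: 5.27010 10.46726 7.20751 -5.27845 0.71564
step 12	θ: -0.69438 0.10583 0.28560 1.02926 -0.39658	θ̇: -8.68185 0.05740 4.94513 -1.03143 -5.09805	ee: -0.24758 0.21961 1.12504	trq: 5.60014 9.97974 6.74536 -5.44140 0.84642
step 13	θ: -0.82666 0.10273 0.36319 1.00774 -0.47443	θ̇: -8.93132 -0.48426 5.39566 -1.81931 -5.25965	ee: -0.23361 0.20705 1.11064	trq: 5.61299 8.71012 5.68534 -5.48358 0.96128
step 14	θ: -0.96075 0.09096 0.44670 0.97538 -0.55368	θ̇: -8.91074 -1.09026 5.72358 -2.45951 -5.27699	ee: -0.21984 0.19429 1.09686	trq: 5.43809 6.84371 4.14780 -5.29153 1.04990
step 15	θ: -1.09205 0.06996 0.53374 0.93525 -0.63200	θ̇: -8.55656 -1.69694 5.85435 -2.84373 -5.13720	ee: -0.20605 0.18163 1.08382	trq: 5.27481 5.38045 2.86478 -4.91995 1.10641
step 16	θ: -1.21579 0.04046 0.62106 0.89165 -0.70711	θ̇: -7.91345 -2.21553 5.75959 -2.92609 -4.86049	ee: -0.19202 0.16933 1.07153	trq: 5.16276 4.85599 2.26566 -4.53651 1.13503
step 17	θ: -1.32859 0.00423 0.70554 0.84878 -0.77739	θ̇: -7.11485 -2.59419 5.48705 -2.75996 -4.50551	ee: -0.17769 0.15754 1.05992	trq: 5.03857 4.98662 2.17379 -4.22607 1.14795
step 18	θ: -1.42913 -0.03661 0.78512 0.80961 -0.84217	θ̇: -6.29003 -2.83632 5.11652 -2.44731 -4.13659	ee: -0.16306 0.14636 1.04886	trq: 4.87126 5.39447 2.31716 -3.98965 1.15708
step 19	θ: -1.51765 -0.08025 0.85884 0.77564 -0.90160	θ̇: -5.51791 -2.97133 4.71327 -2.07844 -3.79524	ee: -0.14821 0.13582 1.03823	trq: 4.66569 5.87864 2.54168 -3.80658 1.16956
step 20	θ: -1.59522 -0.12530 0.92654 0.74724 -0.95622	θ̇: -4.83259 -3.02996 4.31612 -1.71151 -3.49849	ee: -0.13325 0.12593 1.02793	trq: 4.43602 6.35947 2.78155 -3.65890 1.18805
step 21	θ: -1.66322 -0.17082 0.98845 0.72412 -1.00675	θ̇: -4.24134 -3.03616 3.94382 -1.37665 -3.24801	ee: -0.11827 0.11668 1.01787	trq: 4.19435 6.80988 3.01190 -3.53462 1.21255
step 22	θ: -1.72302 -0.21615 1.04501 0.70570 -1.05384	θ̇: -3.73863 -3.00685 3.60351 -1.08568 -3.03832	ee: -0.10334 0.10805 1.00799	trq: 3.94877 7.22218 3.22429 -3.42639 1.24187
step 23	θ: -1.77588 -0.26086 1.09672 0.69131 -1.09803	θ̇: -3.31395 -2.95368 3.29646 -0.84012 -2.86174	ee: -0.08855 0.10002 0.99825	trq: 3.70428 7.59527 3.41652 -3.32989 1.27449
step 24	θ: -1.82287 -0.30465 1.14406 0.68028 -1.13978	θ̇: -2.95583 -2.88463 3.02121 -0.63648 -2.71082	ee: -0.07395 0.09258 0.98863	trq: 3.46384 7.93009 3.58868 -3.24262 1.30899
step 25	θ: -1.86493 -0.34731 1.18750 0.67203 -1.17942	θ̇: -2.65354 -2.80522 2.77521 -0.46931 -2.57923	ee: -0.05960 0.08569 0.97911	trq: 3.22915 8.22816 3.74164 -3.16316 1.34419
step 26	θ: -1.90280 -0.38874 1.22746 0.66605 -1.21719	θ̇: -2.39770 -2.71927 2.55557 -0.33275 -2.46202	ee: -0.04554 0.07935 0.96968	trq: 3.00122 8.49115 3.87652 -3.09071 1.37917
step 27	θ: -1.93713 -0.42885 1.26429 0.66192 -1.25330	θ̇: -2.18039 -2.62946 2.35944 -0.22134 -2.35549	ee: -0.03181 0.07352 0.96034	trq: 2.78062 8.72081 3.99447 -3.02476 1.41326
step 28	θ: -1.96844 -0.46759 1.29835 0.65931 -1.28786	θ̇: -1.99506 -2.53770 2.18412 -0.13031 -2.25692	ee: -0.01845 0.06819 0.95109	trq: 2.56765 8.91895 4.09658 -2.96498 1.44598
step 29	θ: -1.99718 -0.50496 1.32991 0.65794 -1.32100	θ̇: -1.83631 -2.44532 2.02721 -0.05567 -2.16443	ee: -0.00549 0.06333 0.94195	trq: 2.36245 9.08742 4.18393 -2.91112 1.47700
step 30	θ: -2.02371 -0.54094 1.35925 0.65759 -1.35279	θ̇: -1.69972 -2.35326 1.88651 0.00585 -2.07672	ee: 0.00706 0.05893 0.93290	trq: 2.16507 9.22811 4.25752 -2.86291 1.50612
step 31	θ: -2.04832 -0.57555 1.38658 0.65807 -1.38329	θ̇: -1.58169 -2.26216 1.76007 0.05683 -1.99295	ee: 0.01917 0.05495 0.92397


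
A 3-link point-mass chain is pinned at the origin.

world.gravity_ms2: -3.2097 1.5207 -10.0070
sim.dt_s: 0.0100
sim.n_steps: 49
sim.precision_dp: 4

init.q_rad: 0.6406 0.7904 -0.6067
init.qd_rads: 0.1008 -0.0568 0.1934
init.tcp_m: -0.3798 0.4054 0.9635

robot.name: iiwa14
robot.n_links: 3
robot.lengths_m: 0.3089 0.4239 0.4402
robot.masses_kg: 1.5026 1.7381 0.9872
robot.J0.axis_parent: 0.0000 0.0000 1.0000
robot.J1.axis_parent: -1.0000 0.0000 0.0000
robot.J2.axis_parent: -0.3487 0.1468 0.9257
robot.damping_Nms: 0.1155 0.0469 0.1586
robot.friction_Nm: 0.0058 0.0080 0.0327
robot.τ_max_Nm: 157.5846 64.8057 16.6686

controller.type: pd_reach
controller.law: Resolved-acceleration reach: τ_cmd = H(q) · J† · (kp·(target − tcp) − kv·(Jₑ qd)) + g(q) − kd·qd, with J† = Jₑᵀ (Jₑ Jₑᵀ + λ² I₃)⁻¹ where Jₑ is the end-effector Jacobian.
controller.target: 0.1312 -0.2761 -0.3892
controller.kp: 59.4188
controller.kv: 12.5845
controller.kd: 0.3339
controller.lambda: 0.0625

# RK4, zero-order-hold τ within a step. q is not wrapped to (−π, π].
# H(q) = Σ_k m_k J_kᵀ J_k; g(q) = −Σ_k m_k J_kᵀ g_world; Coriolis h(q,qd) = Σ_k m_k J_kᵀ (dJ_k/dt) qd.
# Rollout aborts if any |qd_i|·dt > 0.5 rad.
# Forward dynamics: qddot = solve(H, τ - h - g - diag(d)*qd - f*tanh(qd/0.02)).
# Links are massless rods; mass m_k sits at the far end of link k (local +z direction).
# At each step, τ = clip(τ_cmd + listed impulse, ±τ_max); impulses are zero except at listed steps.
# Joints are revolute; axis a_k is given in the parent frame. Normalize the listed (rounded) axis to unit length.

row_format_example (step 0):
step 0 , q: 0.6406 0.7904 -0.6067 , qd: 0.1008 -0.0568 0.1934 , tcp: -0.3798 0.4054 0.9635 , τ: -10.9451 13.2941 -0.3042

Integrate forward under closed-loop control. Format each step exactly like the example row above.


step 1 , q: 0.6378 0.7924 -0.6227 , qd: -0.6497 0.4426 -3.2709 , tcp: -0.3803 0.4051 0.9631 , τ: -11.5356 10.7296 0.7630
step 2 , q: 0.6289 0.7985 -0.6639 , qd: -1.1200 0.7648 -4.8953 , tcp: -0.3814 0.4054 0.9612 , τ: -12.1141 7.5293 1.0230
step 3 , q: 0.6158 0.8073 -0.7176 , qd: -1.4848 0.9882 -5.8076 , tcp: -0.3829 0.4070 0.9579 , τ: -12.7425 4.1358 1.0068
step 4 , q: 0.5993 0.8179 -0.7790 , qd: -1.8098 1.1459 -6.4469 , tcp: -0.3846 0.4099 0.9534 , τ: -13.4044 0.6941 0.9158
step 5 , q: 0.5796 0.8299 -0.8462 , qd: -2.1199 1.2500 -6.9849 , tcp: -0.3862 0.4141 0.9477 , τ: -14.0581 -2.7678 0.8253
step 6 , q: 0.5569 0.8427 -0.9187 , qd: -2.4233 1.3042 -7.4878 , tcp: -0.3875 0.4196 0.9409 , τ: -14.6468 -6.2593 0.7623
step 7 , q: 0.5311 0.8558 -0.9961 , qd: -2.7212 1.3086 -7.9798 , tcp: -0.3884 0.4262 0.9332 , τ: -15.1042 -9.7907 0.7353
step 8 , q: 0.5024 0.8687 -1.0783 , qd: -3.0110 1.2621 -8.4680 , tcp: -0.3888 0.4338 0.9247 , τ: -15.3574 -13.3591 0.7460
step 9 , q: 0.4709 0.8808 -1.1654 , qd: -3.2881 1.1635 -8.9521 , tcp: -0.3883 0.4422 0.9155 , τ: -15.3320 -16.9409 0.7935
step 10 , q: 0.4367 0.8917 -1.2573 , qd: -3.5460 1.0122 -9.4280 , tcp: -0.3870 0.4514 0.9057 , τ: -14.9571 -20.4892 0.8761
step 11 , q: 0.4001 0.9008 -1.3538 , qd: -3.7772 0.8086 -9.8895 , tcp: -0.3846 0.4612 0.8955 , τ: -14.1710 -23.9325 0.9911
step 12 , q: 0.3614 0.9077 -1.4548 , qd: -3.9730 0.5552 -10.3284 , tcp: -0.3811 0.4715 0.8850 , τ: -12.9280 -27.1747 1.1353
step 13 , q: 0.3209 0.9117 -1.5600 , qd: -4.1238 0.2568 -10.7349 , tcp: -0.3764 0.4820 0.8744 , τ: -11.2046 -30.0954 1.3040
step 14 , q: 0.2792 0.9127 -1.6690 , qd: -4.2197 -0.0787 -11.0970 , tcp: -0.3704 0.4926 0.8640 , τ: -9.0076 -32.5509 1.4912
step 15 , q: 0.2368 0.9101 -1.7812 , qd: -4.2507 -0.4395 -11.3995 , tcp: -0.3632 0.5032 0.8539 , τ: -6.3811 -34.3776 1.6878
step 16 , q: 0.1946 0.9039 -1.8961 , qd: -4.2083 -0.8103 -11.6260 , tcp: -0.3547 0.5136 0.8442 , τ: -3.4153 -35.3960 1.8830
step 17 , q: 0.1531 0.8940 -2.0128 , qd: -4.0861 -1.1714 -11.7546 , tcp: -0.3451 0.5236 0.8353 , τ: -0.2509 -35.4289 2.0618
step 18 , q: 0.1133 0.8806 -2.1301 , qd: -3.8816 -1.4998 -11.7596 , tcp: -0.3346 0.5330 0.8274 , τ: 2.9192 -34.3262 2.2062
step 19 , q: 0.0759 0.8643 -2.2466 , qd: -3.5983 -1.7705 -11.6110 , tcp: -0.3234 0.5418 0.8205 , τ: 5.8598 -32.0038 2.2955
step 20 , q: 0.0417 0.8457 -2.3608 , qd: -3.2472 -1.9595 -11.2781 , tcp: -0.3117 0.5497 0.8148 , τ: 8.3193 -28.4943 2.3088
step 21 , q: 0.0113 0.8257 -2.4706 , qd: -2.8477 -2.0481 -10.7345 , tcp: -0.2998 0.5568 0.8104 , τ: 10.0746 -23.9910 2.2291
step 22 , q: -0.0151 0.8053 -2.5738 , qd: -2.4264 -2.0269 -9.9691 , tcp: -0.2882 0.5629 0.8072 , τ: 10.9855 -18.8607 2.0486
step 23 , q: -0.0372 0.7857 -2.6684 , qd: -2.0123 -1.8999 -8.9982 , tcp: -0.2771 0.5681 0.8050 , τ: 11.0383 -13.5972 1.7746
step 24 , q: -0.0554 0.7678 -2.7525 , qd: -1.6310 -1.6840 -7.8732 , tcp: -0.2668 0.5725 0.8037 , τ: 10.3541 -8.7142 1.4317
step 25 , q: -0.0700 0.7524 -2.8250 , qd: -1.2981 -1.4056 -6.6764 , tcp: -0.2575 0.5763 0.8030 , τ: 9.1489 -4.6182 1.0583
step 26 , q: -0.0816 0.7400 -2.8857 , qd: -1.0178 -1.0938 -5.5027 , tcp: -0.2495 0.5795 0.8023 , τ: 7.6662 -1.5242 0.6964
step 27 , q: -0.0906 0.7307 -2.9352 , qd: -0.7851 -0.7737 -4.4335 , tcp: -0.2427 0.5825 0.8016 , τ: 6.1146 0.5519 0.3808
step 28 , q: -0.0974 0.7245 -2.9748 , qd: -0.5912 -0.4632 -3.5191 , tcp: -0.2371 0.5855 0.8004 , τ: 4.6364 1.7369 0.1309
step 29 , q: -0.1025 0.7213 -3.0061 , qd: -0.4276 -0.1723 -2.7749 , tcp: -0.2326 0.5886 0.7986 , τ: 3.3075 2.2240 -0.0491
step 30 , q: -0.1061 0.7210 -3.0308 , qd: -0.2882 0.0949 -2.1906 , tcp: -0.2290 0.5919 0.7961 , τ: 2.1541 2.2125 -0.1658
step 31 , q: -0.1084 0.7231 -3.0504 , qd: -0.1689 0.3378 -1.7426 , tcp: -0.2264 0.5956 0.7927 , τ: 1.1729 1.8741 -0.2311
step 32 , q: -0.1096 0.7276 -3.0661 , qd: -0.0675 0.5584 -1.4003 , tcp: -0.2244 0.5997 0.7884 , τ: 0.3463 1.3398 -0.2591
step 33 , q: -0.1098 0.7342 -3.0788 , qd: 0.0180 0.7590 -1.1385 , tcp: -0.2231 0.6043 0.7833 , τ: -0.3476 0.7020 -0.2611
step 34 , q: -0.1093 0.7427 -3.0891 , qd: 0.0887 0.9421 -0.9365 , tcp: -0.2222 0.6092 0.7772 , τ: -0.9295 0.0229 -0.2462
step 35 , q: -0.1081 0.7530 -3.0977 , qd: 0.1464 1.1098 -0.7800 , tcp: -0.2218 0.6146 0.7703 , τ: -1.4200 -0.6582 -0.2202
step 36 , q: -0.1064 0.7649 -3.1048 , qd: 0.1926 1.2643 -0.6574 , tcp: -0.2218 0.6204 0.7625 , τ: -1.8361 -1.3165 -0.1881
step 37 , q: -0.1043 0.7782 -3.1109 , qd: 0.2286 1.4074 -0.5605 , tcp: -0.2221 0.6265 0.7539 , τ: -2.1916 -1.9376 -0.1529
step 38 , q: -0.1019 0.7930 -3.1161 , qd: 0.2557 1.5407 -0.4831 , tcp: -0.2225 0.6330 0.7444 , τ: -2.4980 -2.5143 -0.1168
step 39 , q: -0.0992 0.8090 -3.1206 , qd: 0.2751 1.6657 -0.4209 , tcp: -0.2232 0.6397 0.7341 , τ: -2.7650 -3.0438 -0.0811
step 40 , q: -0.0964 0.8262 -3.1246 , qd: 0.2878 1.7836 -0.3706 , tcp: -0.2240 0.6467 0.7230 , τ: -3.0001 -3.5261 -0.0468
step 41 , q: -0.0935 0.8446 -3.1281 , qd: 0.2948 1.8955 -0.3299 , tcp: -0.2250 0.6538 0.7111 , τ: -3.2099 -3.9630 -0.0143
step 42 , q: -0.0905 0.8641 -3.1312 , qd: 0.2969 2.0024 -0.2970 , tcp: -0.2260 0.6611 0.6984 , τ: -3.3994 -4.3571 0.0161
step 43 , q: -0.0876 0.8847 -3.1341 , qd: 0.2947 2.1051 -0.2704 , tcp: -0.2270 0.6685 0.6849 , τ: -3.5731 -4.7116 0.0442
step 44 , q: -0.0847 0.9062 -3.1367 , qd: 0.2888 2.2043 -0.2489 , tcp: -0.2281 0.6760 0.6705 , τ: -3.7344 -5.0300 0.0701
step 45 , q: -0.0818 0.9287 -3.1391 , qd: 0.2798 2.3007 -0.2318 , tcp: -0.2292 0.6835 0.6554 , τ: -3.8862 -5.3159 0.0939
step 46 , q: -0.0791 0.9522 -3.1413 , qd: 0.2679 2.3946 -0.2183 , tcp: -0.2303 0.6910 0.6395 , τ: -4.0307 -5.5726 0.1156
step 47 , q: -0.0765 0.9766 -3.1434 , qd: 0.2535 2.4867 -0.2078 , tcp: -0.2314 0.6984 0.6227 , τ: -4.1699 -5.8036 0.1355
step 48 , q: -0.0740 1.0019 -3.1455 , qd: 0.2368 2.5772 -0.1998 , tcp: -0.2324 0.7057 0.6052 , τ: -4.3053 -6.0118 0.1537
step 49 , q: -0.0718 1.0282 -3.1474 , qd: 0.2181 2.6665 -0.1940 , tcp: -0.2333 0.7129 0.5868


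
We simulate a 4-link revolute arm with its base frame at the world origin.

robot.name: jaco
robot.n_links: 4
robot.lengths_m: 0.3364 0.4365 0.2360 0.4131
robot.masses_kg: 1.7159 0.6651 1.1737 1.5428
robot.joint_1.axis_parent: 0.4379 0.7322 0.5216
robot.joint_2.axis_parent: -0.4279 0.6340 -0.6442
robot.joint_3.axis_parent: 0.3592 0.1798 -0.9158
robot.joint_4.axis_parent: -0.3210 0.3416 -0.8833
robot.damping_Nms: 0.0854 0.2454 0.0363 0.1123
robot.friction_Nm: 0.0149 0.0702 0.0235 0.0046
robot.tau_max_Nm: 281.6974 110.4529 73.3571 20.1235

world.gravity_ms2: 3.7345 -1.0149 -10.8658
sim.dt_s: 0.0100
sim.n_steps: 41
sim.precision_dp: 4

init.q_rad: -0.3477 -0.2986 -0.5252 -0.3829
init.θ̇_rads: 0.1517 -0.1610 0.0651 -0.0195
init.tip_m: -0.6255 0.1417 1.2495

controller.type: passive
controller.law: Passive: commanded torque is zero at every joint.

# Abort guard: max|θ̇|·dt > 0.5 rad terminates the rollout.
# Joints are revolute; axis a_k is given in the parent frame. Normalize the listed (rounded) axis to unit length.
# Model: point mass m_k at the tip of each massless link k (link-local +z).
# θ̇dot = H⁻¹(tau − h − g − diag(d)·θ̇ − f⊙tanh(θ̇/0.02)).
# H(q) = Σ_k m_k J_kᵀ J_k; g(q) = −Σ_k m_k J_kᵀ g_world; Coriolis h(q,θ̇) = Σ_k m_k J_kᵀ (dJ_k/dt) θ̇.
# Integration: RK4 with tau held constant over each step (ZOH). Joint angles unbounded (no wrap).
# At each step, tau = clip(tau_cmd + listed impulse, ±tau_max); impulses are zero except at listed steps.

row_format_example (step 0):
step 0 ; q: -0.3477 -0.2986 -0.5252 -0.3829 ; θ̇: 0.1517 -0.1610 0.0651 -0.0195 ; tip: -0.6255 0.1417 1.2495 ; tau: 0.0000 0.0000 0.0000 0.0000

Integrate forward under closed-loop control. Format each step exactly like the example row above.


step 1 ; q: -0.3458 -0.3000 -0.5293 -0.3856 ; θ̇: 0.2191 -0.1172 -0.8666 -0.4979 ; tip: -0.6252 0.1393 1.2497 ; tau: 0.0000 0.0000 0.0000 0.0000
step 2 ; q: -0.3433 -0.3010 -0.5423 -0.3926 ; θ̇: 0.2810 -0.0820 -1.7197 -0.8999 ; tip: -0.6252 0.1369 1.2496 ; tau: 0.0000 0.0000 0.0000 0.0000
step 3 ; q: -0.3402 -0.3016 -0.5636 -0.4034 ; θ̇: 0.3396 -0.0510 -2.5378 -1.2480 ; tip: -0.6253 0.1344 1.2491 ; tau: 0.0000 0.0000 0.0000 0.0000
step 4 ; q: -0.3366 -0.3020 -0.5930 -0.4174 ; θ̇: 0.3952 -0.0215 -3.3401 -1.5514 ; tip: -0.6257 0.1318 1.2483 ; tau: 0.0000 0.0000 0.0000 0.0000
step 5 ; q: -0.3323 -0.3021 -0.6304 -0.4343 ; θ̇: 0.4477 0.0077 -4.1319 -1.8113 ; tip: -0.6262 0.1293 1.2473 ; tau: 0.0000 0.0000 0.0000 0.0000
step 6 ; q: -0.3276 -0.3018 -0.6756 -0.4535 ; θ̇: 0.4965 0.0381 -4.9125 -2.0281 ; tip: -0.6269 0.1267 1.2459 ; tau: 0.0000 0.0000 0.0000 0.0000
step 7 ; q: -0.3224 -0.3013 -0.7286 -0.4747 ; θ̇: 0.5411 0.0725 -5.6879 -2.2107 ; tip: -0.6277 0.1241 1.2443 ; tau: 0.0000 0.0000 0.0000 0.0000
step 8 ; q: -0.3168 -0.3004 -0.7893 -0.4976 ; θ̇: 0.5804 0.1121 -6.4529 -2.3606 ; tip: -0.6286 0.1215 1.2423 ; tau: 0.0000 0.0000 0.0000 0.0000
step 9 ; q: -0.3108 -0.2990 -0.8576 -0.5218 ; θ̇: 0.6132 0.1578 -7.1977 -2.4773 ; tip: -0.6296 0.1190 1.2401 ; tau: 0.0000 0.0000 0.0000 0.0000
step 10 ; q: -0.3046 -0.2972 -0.9332 -0.5471 ; θ̇: 0.6383 0.2098 -7.9118 -2.5610 ; tip: -0.6307 0.1166 1.2376 ; tau: 0.0000 0.0000 0.0000 0.0000
step 11 ; q: -0.2981 -0.2948 -1.0157 -0.5730 ; θ̇: 0.6547 0.2684 -8.5873 -2.6143 ; tip: -0.6318 0.1142 1.2347 ; tau: 0.0000 0.0000 0.0000 0.0000
step 12 ; q: -0.2915 -0.2918 -1.1048 -0.5993 ; θ̇: 0.6616 0.3335 -9.2204 -2.6419 ; tip: -0.6330 0.1119 1.2316 ; tau: 0.0000 0.0000 0.0000 0.0000
step 13 ; q: -0.2849 -0.2881 -1.2000 -0.6257 ; θ̇: 0.6581 0.4051 -9.8122 -2.6508 ; tip: -0.6344 0.1097 1.2281 ; tau: 0.0000 0.0000 0.0000 0.0000
step 14 ; q: -0.2784 -0.2837 -1.3009 -0.6522 ; θ̇: 0.6437 0.4826 -10.3672 -2.6494 ; tip: -0.6359 0.1076 1.2243 ; tau: 0.0000 0.0000 0.0000 0.0000
step 15 ; q: -0.2721 -0.2784 -1.4072 -0.6787 ; θ̇: 0.6177 0.5649 -10.8914 -2.6467 ; tip: -0.6375 0.1056 1.2201 ; tau: 0.0000 0.0000 0.0000 0.0000
step 16 ; q: -0.2661 -0.2724 -1.5187 -0.7052 ; θ̇: 0.5792 0.6501 -11.3899 -2.6519 ; tip: -0.6393 0.1037 1.2155 ; tau: 0.0000 0.0000 0.0000 0.0000
step 17 ; q: -0.2605 -0.2654 -1.6350 -0.7318 ; θ̇: 0.5276 0.7349 -11.8643 -2.6745 ; tip: -0.6413 0.1018 1.2106 ; tau: 0.0000 0.0000 0.0000 0.0000
step 18 ; q: -0.2556 -0.2577 -1.7559 -0.7588 ; θ̇: 0.4625 0.8145 -12.3103 -2.7250 ; tip: -0.6435 0.1000 1.2052 ; tau: 0.0000 0.0000 0.0000 0.0000
step 19 ; q: -0.2513 -0.2492 -1.8810 -0.7864 ; θ̇: 0.3842 0.8815 -12.7141 -2.8153 ; tip: -0.6461 0.0982 1.1995 ; tau: 0.0000 0.0000 0.0000 0.0000
step 20 ; q: -0.2479 -0.2401 -2.0099 -0.8153 ; θ̇: 0.2946 0.9256 -13.0482 -2.9591 ; tip: -0.6489 0.0963 1.1934 ; tau: 0.0000 0.0000 0.0000 0.0000
step 21 ; q: -0.2454 -0.2308 -2.1416 -0.8459 ; θ̇: 0.1981 0.9335 -13.2668 -3.1709 ; tip: -0.6520 0.0944 1.1869 ; tau: 0.0000 0.0000 0.0000 0.0000
step 22 ; q: -0.2439 -0.2216 -2.2746 -0.8790 ; θ̇: 0.1029 0.8905 -13.3047 -3.4620 ; tip: -0.6554 0.0923 1.1802 ; tau: 0.0000 0.0000 0.0000 0.0000
step 23 ; q: -0.2433 -0.2132 -2.4068 -0.9154 ; θ̇: 0.0211 0.7848 -13.0862 -3.8336 ; tip: -0.6592 0.0901 1.1731 ; tau: 0.0000 0.0000 0.0000 0.0000
step 24 ; q: -0.2434 -0.2062 -2.5353 -0.9558 ; θ̇: -0.0339 0.6146 -12.5524 -4.2682 ; tip: -0.6632 0.0877 1.1658 ; tau: 0.0000 0.0000 0.0000 0.0000
step 25 ; q: -0.2439 -0.2011 -2.6568 -1.0008 ; θ̇: -0.0524 0.3943 -11.6977 -4.7277 ; tip: -0.6676 0.0852 1.1581 ; tau: 0.0000 0.0000 0.0000 0.0000
step 26 ; q: -0.2444 -0.1983 -2.7684 -1.0503 ; θ̇: -0.0340 0.1512 -10.5896 -5.1671 ; tip: -0.6723 0.0824 1.1502 ; tau: 0.0000 0.0000 0.0000 0.0000
step 27 ; q: -0.2445 -0.1980 -2.8681 -1.1040 ; θ̇: 0.0127 -0.0846 -9.3494 -5.5529 ; tip: -0.6772 0.0795 1.1419 ; tau: 0.0000 0.0000 0.0000 0.0000
step 28 ; q: -0.2441 -0.1999 -2.9554 -1.1612 ; θ̇: 0.0748 -0.2904 -8.1081 -5.8727 ; tip: -0.6823 0.0765 1.1330 ; tau: 0.0000 0.0000 0.0000 0.0000
step 29 ; q: -0.2430 -0.2037 -3.0305 -1.2213 ; θ̇: 0.1431 -0.4649 -6.9241 -6.1471 ; tip: -0.6876 0.0732 1.1237 ; tau: 0.0000 0.0000 0.0000 0.0000
step 30 ; q: -0.2412 -0.2091 -3.0942 -1.2840 ; θ̇: 0.2107 -0.6091 -5.8378 -6.3911 ; tip: -0.6929 0.0698 1.1137 ; tau: 0.0000 0.0000 0.0000 0.0000
step 31 ; q: -0.2388 -0.2158 -3.1476 -1.3491 ; θ̇: 0.2738 -0.7274 -4.8619 -6.6190 ; tip: -0.6983 0.0662 1.1031 ; tau: 0.0000 0.0000 0.0000 0.0000
step 32 ; q: -0.2357 -0.2236 -3.1918 -1.4164 ; θ̇: 0.3310 -0.8254 -3.9928 -6.8421 ; tip: -0.7036 0.0623 1.0919 ; tau: 0.0000 0.0000 0.0000 0.0000
step 33 ; q: -0.2322 -0.2323 -3.2278 -1.4859 ; θ̇: 0.3816 -0.9081 -3.2196 -7.0679 ; tip: -0.7090 0.0583 1.0799 ; tau: 0.0000 0.0000 0.0000 0.0000
step 34 ; q: -0.2281 -0.2417 -3.2565 -1.5577 ; θ̇: 0.4258 -0.9794 -2.5291 -7.3017 ; tip: -0.7142 0.0540 1.0673 ; tau: 0.0000 0.0000 0.0000 0.0000
step 35 ; q: -0.2237 -0.2519 -3.2786 -1.6320 ; θ̇: 0.4639 -1.0427 -1.9081 -7.5472 ; tip: -0.7194 0.0495 1.0539 ; tau: 0.0000 0.0000 0.0000 0.0000
step 36 ; q: -0.2189 -0.2626 -3.2948 -1.7087 ; θ̇: 0.4964 -1.1005 -1.3444 -7.8073 ; tip: -0.7244 0.0448 1.0398 ; tau: 0.0000 0.0000 0.0000 0.0000
step 37 ; q: -0.2138 -0.2739 -3.3057 -1.7882 ; θ̇: 0.5235 -1.1547 -0.8273 -8.0847 ; tip: -0.7293 0.0398 1.0249 ; tau: 0.0000 0.0000 0.0000 0.0000
step 38 ; q: -0.2084 -0.2857 -3.3115 -1.8705 ; θ̇: 0.5456 -1.2069 -0.3469 -8.3822 ; tip: -0.7339 0.0345 1.0092 ; tau: 0.0000 0.0000 0.0000 0.0000
step 39 ; q: -0.2029 -0.2980 -3.3127 -1.9559 ; θ̇: 0.5627 -1.2575 0.1022 -8.7022 ; tip: -0.7384 0.0290 0.9928 ; tau: 0.0000 0.0000 0.0000 0.0000
step 40 ; q: -0.1972 -0.3108 -3.3096 -2.0446 ; θ̇: 0.5740 -1.3045 0.5169 -9.0445 ; tip: -0.7427 0.0232 0.9756 ; tau: 0.0000 0.0000 0.0000 0.0000
step 41 ; q: -0.1914 -0.3241 -3.3024 -2.1369 ; θ̇: 0.5813 -1.3528 0.9219 -9.4215 ; tip: -0.7467 0.0171 0.9577


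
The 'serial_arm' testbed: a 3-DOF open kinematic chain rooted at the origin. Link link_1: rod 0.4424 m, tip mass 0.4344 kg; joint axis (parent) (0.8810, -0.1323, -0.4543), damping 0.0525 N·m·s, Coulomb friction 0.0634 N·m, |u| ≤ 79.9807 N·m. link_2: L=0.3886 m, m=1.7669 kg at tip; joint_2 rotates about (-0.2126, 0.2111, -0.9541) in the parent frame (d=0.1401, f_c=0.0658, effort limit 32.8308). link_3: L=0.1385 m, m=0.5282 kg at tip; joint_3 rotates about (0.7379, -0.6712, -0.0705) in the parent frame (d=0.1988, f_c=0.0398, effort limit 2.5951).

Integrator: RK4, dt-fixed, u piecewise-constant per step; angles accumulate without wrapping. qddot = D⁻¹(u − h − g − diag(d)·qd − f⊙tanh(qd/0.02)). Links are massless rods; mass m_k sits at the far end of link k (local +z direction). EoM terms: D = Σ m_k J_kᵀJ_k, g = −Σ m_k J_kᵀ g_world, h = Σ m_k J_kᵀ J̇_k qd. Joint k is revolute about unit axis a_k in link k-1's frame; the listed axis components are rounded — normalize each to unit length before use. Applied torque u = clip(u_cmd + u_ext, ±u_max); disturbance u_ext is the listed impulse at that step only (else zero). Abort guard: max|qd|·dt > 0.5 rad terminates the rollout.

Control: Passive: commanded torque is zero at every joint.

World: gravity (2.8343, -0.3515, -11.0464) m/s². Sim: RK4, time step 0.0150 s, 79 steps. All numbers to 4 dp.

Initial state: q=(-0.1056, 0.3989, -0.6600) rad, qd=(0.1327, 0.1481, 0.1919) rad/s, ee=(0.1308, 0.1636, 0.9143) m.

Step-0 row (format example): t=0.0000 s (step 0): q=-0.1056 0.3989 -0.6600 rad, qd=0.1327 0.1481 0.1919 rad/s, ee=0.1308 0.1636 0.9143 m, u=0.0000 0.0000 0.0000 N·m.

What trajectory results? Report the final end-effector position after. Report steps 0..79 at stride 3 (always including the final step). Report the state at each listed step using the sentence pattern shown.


t=0.0450 s (step 3): q=-0.0996 0.4275 -0.6905 rad, qd=0.1252 1.1496 -1.2936 rad/s, ee=0.1380 0.1592 0.9109 m, u=0.0000 0.0000 0.0000 N·m.
t=0.0900 s (step 6): q=-0.0950 0.5021 -0.7653 rad, qd=0.0699 2.1511 -1.9642 rad/s, ee=0.1563 0.1554 0.9002 m, u=0.0000 0.0000 0.0000 N·m.
t=0.1350 s (step 9): q=-0.0942 0.6202 -0.8641 rad, qd=-0.0445 3.0972 -2.4090 rad/s, ee=0.1830 0.1502 0.8832 m, u=0.0000 0.0000 0.0000 N·m.
t=0.1800 s (step 12): q=-0.1001 0.7813 -0.9808 rad, qd=-0.2301 4.0755 -2.7655 rad/s, ee=0.2151 0.1414 0.8598 m, u=0.0000 0.0000 0.0000 N·m.
t=0.2250 s (step 15): q=-0.1164 0.9896 -1.1122 rad, qd=-0.5131 5.2257 -3.0659 rad/s, ee=0.2486 0.1273 0.8304 m, u=0.0000 0.0000 0.0000 N·m.
t=0.2700 s (step 18): q=-0.1484 1.2574 -1.2561 rad, qd=-0.9400 6.7698 -3.3288 rad/s, ee=0.2776 0.1068 0.7965 m, u=0.0000 0.0000 0.0000 N·m.
t=0.3150 s (step 21): q=-0.2044 1.6105 -1.4114 rad, qd=-1.5932 9.0930 -3.5615 rad/s, ee=0.2915 0.0809 0.7629 m, u=0.0000 0.0000 0.0000 N·m.
t=0.3600 s (step 24): q=-0.2941 2.0818 -1.5744 rad, qd=-2.3147 11.3891 -3.6370 rad/s, ee=0.2723 0.0594 0.7407 m, u=0.0000 0.0000 0.0000 N·m.
t=0.4050 s (step 27): q=-0.3890 2.5063 -1.7354 rad, qd=-1.7362 6.5970 -3.4855 rad/s, ee=0.2239 0.0675 0.7327 m, u=0.0000 0.0000 0.0000 N·m.
t=0.4500 s (step 30): q=-0.4543 2.6992 -1.8858 rad, qd=-1.2453 2.4152 -3.1974 rad/s, ee=0.1919 0.0970 0.7194 m, u=0.0000 0.0000 0.0000 N·m.
t=0.4950 s (step 33): q=-0.5057 2.7482 -2.0233 rad, qd=-1.0753 -0.0502 -2.9060 rad/s, ee=0.1796 0.1329 0.6990 m, u=0.0000 0.0000 0.0000 N·m.
t=0.5400 s (step 36): q=-0.5542 2.7138 -2.1455 rad, qd=-1.0956 -1.3848 -2.5128 rad/s, ee=0.1788 0.1733 0.6740 m, u=0.0000 0.0000 0.0000 N·m.
t=0.5850 s (step 39): q=-0.6062 2.6341 -2.2477 rad, qd=-1.2423 -2.0114 -2.0102 rad/s, ee=0.1825 0.2191 0.6462 m, u=0.0000 0.0000 0.0000 N·m.
t=0.6300 s (step 42): q=-0.6687 2.5479 -2.3254 rad, qd=-1.5647 -1.6659 -1.4414 rad/s, ee=0.1844 0.2707 0.6160 m, u=0.0000 0.0000 0.0000 N·m.
t=0.6750 s (step 45): q=-0.7488 2.4921 -2.3784 rad, qd=-2.0025 -0.8036 -0.9327 rad/s, ee=0.1808 0.3273 0.5827 m, u=0.0000 0.0000 0.0000 N·m.
t=0.7200 s (step 48): q=-0.8489 2.4708 -2.4105 rad, qd=-2.4392 -0.2259 -0.5003 rad/s, ee=0.1711 0.3882 0.5434 m, u=0.0000 0.0000 0.0000 N·m.
t=0.7650 s (step 51): q=-0.9679 2.4644 -2.4235 rad, qd=-2.8475 -0.1304 -0.0691 rad/s, ee=0.1559 0.4524 0.4946 m, u=0.0000 0.0000 0.0000 N·m.
t=0.8100 s (step 54): q=-1.1049 2.4543 -2.4199 rad, qd=-3.2471 -0.3461 0.2285 rad/s, ee=0.1348 0.5184 0.4326 m, u=0.0000 0.0000 0.0000 N·m.
t=0.8550 s (step 57): q=-1.2606 2.4323 -2.3981 rad, qd=-3.6777 -0.6305 0.7934 rad/s, ee=0.1065 0.5829 0.3544 m, u=0.0000 0.0000 0.0000 N·m.
t=0.9000 s (step 60): q=-1.4365 2.3982 -2.3438 rad, qd=-4.1418 -0.8756 1.6781 rad/s, ee=0.0701 0.6419 0.2585 m, u=0.0000 0.0000 0.0000 N·m.
t=0.9450 s (step 63): q=-1.6337 2.3551 -2.2414 rad, qd=-4.6236 -1.0144 2.9430 rad/s, ee=0.0246 0.6908 0.1436 m, u=0.0000 0.0000 0.0000 N·m.
t=0.9900 s (step 66): q=-1.8523 2.3096 -2.0719 rad, qd=-5.0885 -0.9745 4.6710 rad/s, ee=-0.0317 0.7245 0.0083 m, u=0.0000 0.0000 0.0000 N·m.
t=1.0350 s (step 69): q=-2.0904 2.2710 -1.8143 rad, qd=-5.4737 -0.6967 6.8388 rad/s, ee=-0.1029 0.7360 -0.1497 m, u=0.0000 0.0000 0.0000 N·m.
t=1.0800 s (step 72): q=-2.3425 2.2495 -1.4548 rad, qd=-5.6922 -0.2542 9.0927 rad/s, ee=-0.1966 0.7091 -0.3305 m, u=0.0000 0.0000 0.0000 N·m.
t=1.1250 s (step 75): q=-2.5994 2.2442 -1.0090 rad, qd=-5.6880 -0.1009 10.4429 rad/s, ee=-0.3155 0.6136 -0.5187 m, u=0.0000 0.0000 0.0000 N·m.
t=1.1700 s (step 78): q=-2.8519 2.2224 -0.5539 rad, qd=-5.5384 -1.0318 9.2528 rad/s, ee=-0.4390 0.4266 -0.6702 m, u=0.0000 0.0000 0.0000 N·m.
t=1.1850 s (step 79): q=-2.9349 2.2045 -0.4225 rad, qd=-5.5286 -1.3156 8.2246 rad/s, ee=-0.4749 0.3473 -0.7036 m.
final ee position (m): -0.4749 0.3473 -0.7036


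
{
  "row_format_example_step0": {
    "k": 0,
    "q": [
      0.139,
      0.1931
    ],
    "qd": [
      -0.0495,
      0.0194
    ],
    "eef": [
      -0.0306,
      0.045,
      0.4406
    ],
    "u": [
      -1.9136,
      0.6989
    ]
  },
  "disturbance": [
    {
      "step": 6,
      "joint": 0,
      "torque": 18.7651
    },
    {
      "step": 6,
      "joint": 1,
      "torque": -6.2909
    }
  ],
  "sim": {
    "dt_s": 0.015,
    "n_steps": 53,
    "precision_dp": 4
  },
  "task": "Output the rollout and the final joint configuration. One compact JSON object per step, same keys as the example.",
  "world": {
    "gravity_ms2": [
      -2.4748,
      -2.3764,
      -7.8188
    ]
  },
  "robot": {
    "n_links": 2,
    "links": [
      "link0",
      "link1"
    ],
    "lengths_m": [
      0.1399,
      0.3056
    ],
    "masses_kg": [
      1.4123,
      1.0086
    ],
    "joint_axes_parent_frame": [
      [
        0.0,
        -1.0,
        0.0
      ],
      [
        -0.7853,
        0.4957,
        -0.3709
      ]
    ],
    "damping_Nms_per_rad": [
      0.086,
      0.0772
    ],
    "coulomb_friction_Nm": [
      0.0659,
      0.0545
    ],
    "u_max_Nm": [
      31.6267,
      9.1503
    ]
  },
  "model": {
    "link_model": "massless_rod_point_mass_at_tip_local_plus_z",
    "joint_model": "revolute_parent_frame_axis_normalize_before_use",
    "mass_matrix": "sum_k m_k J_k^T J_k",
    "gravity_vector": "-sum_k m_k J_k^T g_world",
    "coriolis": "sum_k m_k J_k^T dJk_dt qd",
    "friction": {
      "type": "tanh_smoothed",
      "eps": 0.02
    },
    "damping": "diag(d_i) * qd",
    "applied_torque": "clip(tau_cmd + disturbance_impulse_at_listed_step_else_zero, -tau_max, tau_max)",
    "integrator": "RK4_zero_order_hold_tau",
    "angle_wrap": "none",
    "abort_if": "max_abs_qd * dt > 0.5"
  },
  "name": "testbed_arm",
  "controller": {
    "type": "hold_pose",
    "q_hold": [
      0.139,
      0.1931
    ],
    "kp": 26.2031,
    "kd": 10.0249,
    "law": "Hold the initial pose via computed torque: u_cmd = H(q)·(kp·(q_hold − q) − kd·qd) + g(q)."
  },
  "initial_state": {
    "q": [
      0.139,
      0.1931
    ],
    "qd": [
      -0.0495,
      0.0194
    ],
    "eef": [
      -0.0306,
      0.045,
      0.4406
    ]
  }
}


{"k":1,"q":[0.1383,0.1933],"qd":[-0.0389,0.0127],"eef":[-0.0303,0.0451,0.4406],"u":[-1.9345,0.7091]}
{"k":2,"q":[0.1378,0.1935],"qd":[-0.0291,0.0091],"eef":[-0.03,0.0451,0.4406],"u":[-1.9532,0.717]}
{"k":3,"q":[0.1375,0.1936],"qd":[-0.0207,0.0071],"eef":[-0.0298,0.0451,0.4406],"u":[-1.9694,0.7233]}
{"k":4,"q":[0.1372,0.1937],"qd":[-0.0139,0.0055],"eef":[-0.0297,0.0451,0.4406],"u":[-1.9826,0.7284]}
{"k":5,"q":[0.137,0.1938],"qd":[-0.009,0.004],"eef":[-0.0296,0.0452,0.4406],"u":[-1.9928,0.7325]}
{"k":6,"q":[0.1369,0.1938],"qd":[-0.0055,0.0027],"eef":[-0.0296,0.0452,0.4407],"u":[16.7648,-5.5553]}
{"k":7,"q":[0.1462,0.1938],"qd":[1.2413,-0.008],"eef":[-0.0337,0.0452,0.4404],"u":[-4.9125,1.7165]}
{"k":8,"q":[0.1633,0.1936],"qd":[1.0398,-0.0185],"eef":[-0.0412,0.0451,0.4397],"u":[-4.6511,1.6317]}
{"k":9,"q":[0.1776,0.1933],"qd":[0.8645,-0.0215],"eef":[-0.0476,0.0451,0.4391],"u":[-4.4125,1.5513]}
{"k":10,"q":[0.1894,0.193],"qd":[0.7115,-0.021],"eef":[-0.0528,0.045,0.4385],"u":[-4.1947,1.4766]}
{"k":11,"q":[0.1991,0.1927],"qd":[0.5778,-0.0189],"eef":[-0.0571,0.0449,0.438],"u":[-3.9961,1.4078]}
{"k":12,"q":[0.2068,0.1924],"qd":[0.461,-0.0163],"eef":[-0.0605,0.0449,0.4375],"u":[-3.815,1.3449]}
{"k":13,"q":[0.213,0.1922],"qd":[0.3592,-0.0137],"eef":[-0.0633,0.0448,0.4372],"u":[-3.65,1.2876]}
{"k":14,"q":[0.2177,0.192],"qd":[0.2706,-0.0116],"eef":[-0.0654,0.0448,0.4369],"u":[-3.4995,1.2357]}
{"k":15,"q":[0.2212,0.1918],"qd":[0.1936,-0.0099],"eef":[-0.0669,0.0447,0.4366],"u":[-3.3624,1.1886]}
{"k":16,"q":[0.2236,0.1917],"qd":[0.1271,-0.0087],"eef":[-0.068,0.0447,0.4365],"u":[-3.2375,1.146]}
{"k":17,"q":[0.2251,0.1916],"qd":[0.0697,-0.0077],"eef":[-0.0686,0.0447,0.4364],"u":[-3.1237,1.1074]}
{"k":18,"q":[0.2257,0.1915],"qd":[0.0208,-0.0067],"eef":[-0.069,0.0446,0.4363],"u":[-3.0205,1.0725]}
{"k":19,"q":[0.2258,0.1914],"qd":[-0.0157,-0.0019],"eef":[-0.069,0.0446,0.4363],"u":[-2.9354,1.0415]}
{"k":20,"q":[0.2253,0.1914],"qd":[-0.042,0.0036],"eef":[-0.0688,0.0446,0.4363],"u":[-2.8674,1.0157]}
{"k":21,"q":[0.2245,0.1915],"qd":[-0.0642,0.0062],"eef":[-0.0684,0.0446,0.4364],"u":[-2.8067,0.9938]}
{"k":22,"q":[0.2234,0.1916],"qd":[-0.083,0.0074],"eef":[-0.0679,0.0447,0.4365],"u":[-2.7515,0.9745]}
{"k":23,"q":[0.2221,0.1917],"qd":[-0.0987,0.0079],"eef":[-0.0673,0.0447,0.4366],"u":[-2.7011,0.9573]}
{"k":24,"q":[0.2205,0.1918],"qd":[-0.1114,0.0082],"eef":[-0.0666,0.0447,0.4367],"u":[-2.6552,0.9417]}
{"k":25,"q":[0.2188,0.1919],"qd":[-0.1216,0.0083],"eef":[-0.0658,0.0448,0.4368],"u":[-2.6133,0.9275]}
{"k":26,"q":[0.2169,0.1921],"qd":[-0.1296,0.0084],"eef":[-0.065,0.0448,0.4369],"u":[-2.5751,0.9147]}
{"k":27,"q":[0.2149,0.1922],"qd":[-0.1355,0.0084],"eef":[-0.0641,0.0448,0.437],"u":[-2.5401,0.903]}
{"k":28,"q":[0.2128,0.1923],"qd":[-0.1398,0.0084],"eef":[-0.0632,0.0448,0.4372],"u":[-2.5083,0.8923]}
{"k":29,"q":[0.2107,0.1925],"qd":[-0.1426,0.0084],"eef":[-0.0622,0.0449,0.4373],"u":[-2.4792,0.8826]}
{"k":30,"q":[0.2086,0.1926],"qd":[-0.1442,0.0083],"eef":[-0.0613,0.0449,0.4374],"u":[-2.4526,0.8737]}
{"k":31,"q":[0.2064,0.1927],"qd":[-0.1446,0.0083],"eef":[-0.0603,0.0449,0.4376],"u":[-2.4283,0.8656]}
{"k":32,"q":[0.2042,0.1928],"qd":[-0.1441,0.0082],"eef":[-0.0593,0.0449,0.4377],"u":[-2.4061,0.8583]}
{"k":33,"q":[0.2021,0.1929],"qd":[-0.1428,0.0082],"eef":[-0.0584,0.045,0.4378],"u":[-2.3858,0.8515]}
{"k":34,"q":[0.1999,0.1931],"qd":[-0.1409,0.0081],"eef":[-0.0574,0.045,0.4379],"u":[-2.3672,0.8454]}
{"k":35,"q":[0.1979,0.1932],"qd":[-0.1384,0.008],"eef":[-0.0565,0.045,0.438],"u":[-2.3502,0.8398]}
{"k":36,"q":[0.1958,0.1933],"qd":[-0.1355,0.0079],"eef":[-0.0555,0.0451,0.4382],"u":[-2.3346,0.8346]}
{"k":37,"q":[0.1938,0.1934],"qd":[-0.1322,0.0079],"eef":[-0.0546,0.0451,0.4383],"u":[-2.3204,0.8299]}
{"k":38,"q":[0.1918,0.1935],"qd":[-0.1286,0.0078],"eef":[-0.0538,0.0451,0.4384],"u":[-2.3074,0.8256]}
{"k":39,"q":[0.1899,0.1937],"qd":[-0.1248,0.0077],"eef":[-0.0529,0.0451,0.4385],"u":[-2.2955,0.8217]}
{"k":40,"q":[0.1881,0.1938],"qd":[-0.1208,0.0076],"eef":[-0.0521,0.0452,0.4386],"u":[-2.2845,0.8181]}
{"k":41,"q":[0.1863,0.1939],"qd":[-0.1167,0.0075],"eef":[-0.0513,0.0452,0.4387],"u":[-2.2745,0.8148]}
{"k":42,"q":[0.1846,0.194],"qd":[-0.1125,0.0074],"eef":[-0.0505,0.0452,0.4387],"u":[-2.2653,0.8118]}
{"k":43,"q":[0.1829,0.1941],"qd":[-0.1083,0.0073],"eef":[-0.0498,0.0452,0.4388],"u":[-2.2569,0.809]}
{"k":44,"q":[0.1813,0.1942],"qd":[-0.104,0.0073],"eef":[-0.0491,0.0453,0.4389],"u":[-2.2492,0.8064]}
{"k":45,"q":[0.1798,0.1943],"qd":[-0.0998,0.0072],"eef":[-0.0484,0.0453,0.439],"u":[-2.2421,0.8041]}
{"k":46,"q":[0.1784,0.1944],"qd":[-0.0956,0.0071],"eef":[-0.0477,0.0453,0.439],"u":[-2.2356,0.8019]}
{"k":47,"q":[0.177,0.1945],"qd":[-0.0915,0.007],"eef":[-0.0471,0.0453,0.4391],"u":[-2.2297,0.7999]}
{"k":48,"q":[0.1756,0.1946],"qd":[-0.0874,0.0069],"eef":[-0.0465,0.0454,0.4392],"u":[-2.2242,0.7981]}
{"k":49,"q":[0.1743,0.1947],"qd":[-0.0835,0.0068],"eef":[-0.0459,0.0454,0.4392],"u":[-2.2192,0.7964]}
{"k":50,"q":[0.1731,0.1949],"qd":[-0.0796,0.0067],"eef":[-0.0453,0.0454,0.4393],"u":[-2.2145,0.7949]}
{"k":51,"q":[0.1719,0.195],"qd":[-0.0758,0.0067],"eef":[-0.0448,0.0454,0.4393],"u":[-2.2103,0.7934]}
{"k":52,"q":[0.1708,0.1951],"qd":[-0.0722,0.0066],"eef":[-0.0443,0.0454,0.4394],"u":[-2.2064,0.7921]}
{"k":53,"q":[0.1698,0.1951],"qd":[-0.0687,0.0065],"eef":[-0.0438,0.0455,0.4394]}
{"summary": "final q (rad): 0.1698 0.1951"}
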